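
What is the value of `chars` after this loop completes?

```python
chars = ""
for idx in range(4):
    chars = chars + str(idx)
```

Concatenate digits 0 to 3
`chars` takes the values: "" → "0" → "01" → "012" → "0123"

Answer: "0123"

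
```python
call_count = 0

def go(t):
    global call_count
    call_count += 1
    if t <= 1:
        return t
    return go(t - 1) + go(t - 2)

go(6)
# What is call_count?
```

Calls(t) = 1 + Calls(t-1) + Calls(t-2); Calls(0)=Calls(1)=1. For t=6 this gives 25.

Answer: 25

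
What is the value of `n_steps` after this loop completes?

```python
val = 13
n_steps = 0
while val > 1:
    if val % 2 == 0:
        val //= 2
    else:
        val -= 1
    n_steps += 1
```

Steps to reduce 13 to 1
`n_steps` takes the values: 0 → 1 → 2 → 3 → 4 → 5

Answer: 5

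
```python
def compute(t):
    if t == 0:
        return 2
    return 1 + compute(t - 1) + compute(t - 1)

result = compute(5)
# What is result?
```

compute(t) = 1 + 2·compute(t-1), compute(0)=2. Closed form: (2+1)·2^5 - 1 = 95.

Answer: 95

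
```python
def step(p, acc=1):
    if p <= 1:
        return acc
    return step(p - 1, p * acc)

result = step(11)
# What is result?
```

Accumulator trace (n, acc): (11, 1) -> (10, 11) -> (9, 110) -> (8, 990) -> (7, 7920) -> (6, 55440) -> (5, 332640) -> (4, 1663200) -> (3, 6652800) -> (2, 19958400) -> (1, 39916800) -> return 39916800

Answer: 39916800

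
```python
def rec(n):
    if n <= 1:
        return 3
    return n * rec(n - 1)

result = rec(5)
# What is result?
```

rec(5) = 5 * 4 * 3 * 2 * 3 = 360

Answer: 360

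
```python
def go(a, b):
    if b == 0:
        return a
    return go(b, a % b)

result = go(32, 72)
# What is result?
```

go(32, 72) -> go(72, 32) -> go(32, 8) -> go(8, 0) -> 8

Answer: 8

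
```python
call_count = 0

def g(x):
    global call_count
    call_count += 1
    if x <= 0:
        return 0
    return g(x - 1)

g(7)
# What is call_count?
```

Linear recursion stepping by 1: 8 calls from x=7 down to ≤0.

Answer: 8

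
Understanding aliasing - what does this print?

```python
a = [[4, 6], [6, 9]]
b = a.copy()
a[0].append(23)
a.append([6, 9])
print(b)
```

Key concept: shallow copy with nested lists.
Step by step:
`a = [[4, 6], [6, 9]]` → a = [[4, 6], [6, 9]]
`b = a.copy()` → b = [[4, 6], [6, 9]]
`a[0].append(23)` → a = [[4, 6, 23], [6, 9]]; b = [[4, 6, 23], [6, 9]]
`a.append([6, 9])` → a = [[4, 6, 23], [6, 9], [6, 9]]
`print(b)` → prints [[4, 6, 23], [6, 9]]

Answer: [[4, 6, 23], [6, 9]]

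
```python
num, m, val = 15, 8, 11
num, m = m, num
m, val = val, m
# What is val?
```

Trace:
`num, m, val = 15, 8, 11` → num = 15; m = 8; val = 11
`num, m = m, num` → num = 8; m = 15
`m, val = val, m` → m = 11; val = 15
So val = 15

Answer: 15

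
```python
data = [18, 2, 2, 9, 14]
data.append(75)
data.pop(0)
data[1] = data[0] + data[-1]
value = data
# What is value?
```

Trace:
`data = [18, 2, 2, 9, 14]` → data = [18, 2, 2, 9, 14]
`data.append(75)` → data = [18, 2, 2, 9, 14, 75]
`data.pop(0)` → data = [2, 2, 9, 14, 75]
`data[1] = data[0] + data[-1]` → data = [2, 77, 9, 14, 75]
`value = data` → value = [2, 77, 9, 14, 75]
So value = [2, 77, 9, 14, 75]

Answer: [2, 77, 9, 14, 75]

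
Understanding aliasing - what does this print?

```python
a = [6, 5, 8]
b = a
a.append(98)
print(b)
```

Key concept: basic list aliasing.
Step by step:
`a = [6, 5, 8]` → a = [6, 5, 8]
`b = a` → b = [6, 5, 8] (same object as a)
`a.append(98)` → a = [6, 5, 8, 98] (same object as b); b = [6, 5, 8, 98] (same object as a)
`print(b)` → prints [6, 5, 8, 98]

Answer: [6, 5, 8, 98]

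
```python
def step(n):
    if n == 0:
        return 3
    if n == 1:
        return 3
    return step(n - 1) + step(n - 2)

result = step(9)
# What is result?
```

Build up from base cases: step(0)=3, step(1)=3, step(2)=6, step(3)=9, step(4)=15, step(5)=24, step(6)=39, ..., step(9)=165

Answer: 165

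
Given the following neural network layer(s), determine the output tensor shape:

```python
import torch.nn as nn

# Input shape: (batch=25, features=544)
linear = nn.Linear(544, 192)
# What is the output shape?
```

Input: (25, 544) -> Output: (25, 192)

Answer: (25, 192)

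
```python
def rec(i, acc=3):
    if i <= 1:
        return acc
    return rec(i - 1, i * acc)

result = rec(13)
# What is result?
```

Accumulator trace (n, acc): (13, 3) -> (12, 39) -> (11, 468) -> (10, 5148) -> (9, 51480) -> (8, 463320) -> (7, 3706560) -> (6, 25945920) -> (5, 155675520) -> (4, 778377600) -> (3, 3113510400) -> (2, 9340531200) -> (1, 18681062400) -> return 18681062400

Answer: 18681062400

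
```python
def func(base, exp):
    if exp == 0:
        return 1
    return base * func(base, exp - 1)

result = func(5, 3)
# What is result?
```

func(5, 3) = 5 * 5 * 5 = 125

Answer: 125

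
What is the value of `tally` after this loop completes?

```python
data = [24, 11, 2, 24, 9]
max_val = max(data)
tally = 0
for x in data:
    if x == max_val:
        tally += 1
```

Count of max value 24 in [24, 11, 2, 24, 9]
`tally` takes the values: 0 → 1 → 2

Answer: 2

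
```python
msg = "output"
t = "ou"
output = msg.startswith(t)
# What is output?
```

Trace:
`msg = "output"` → msg = 'output'
`t = "ou"` → t = 'ou'
`output = msg.startswith(t)` → output = True
So output = True

Answer: True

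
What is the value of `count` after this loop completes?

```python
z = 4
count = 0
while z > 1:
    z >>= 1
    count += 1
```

Count right shifts until 1
`count` takes the values: 0 → 1 → 2

Answer: 2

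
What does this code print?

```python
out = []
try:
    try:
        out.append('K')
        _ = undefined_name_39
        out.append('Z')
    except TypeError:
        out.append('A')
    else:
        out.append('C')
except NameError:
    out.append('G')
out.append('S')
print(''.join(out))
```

Execution trace: 'K' (try body) → 'G' (outer except NameError) → 'S' (after the try/except). Output: KGS

Answer: KGS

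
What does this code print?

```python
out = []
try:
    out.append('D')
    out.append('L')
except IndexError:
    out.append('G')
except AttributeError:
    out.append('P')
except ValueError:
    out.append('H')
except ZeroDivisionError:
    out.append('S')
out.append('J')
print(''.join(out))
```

Execution trace: 'D' (try body) → 'L' (try body, no exception) → 'J' (after the try/except). Output: DLJ

Answer: DLJ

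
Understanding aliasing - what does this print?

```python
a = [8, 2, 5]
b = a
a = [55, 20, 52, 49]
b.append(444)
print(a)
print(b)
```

Key concept: rebinding vs mutation: a is rebound to a new list, b still points at the original.
Step by step:
`a = [8, 2, 5]` → a = [8, 2, 5]
`b = a` → b = [8, 2, 5] (same object as a)
`a = [55, 20, 52, 49]` → a = [55, 20, 52, 49]
`b.append(444)` → b = [8, 2, 5, 444]
`print(a)` → prints [55, 20, 52, 49]
`print(b)` → prints [8, 2, 5, 444]

Answer:
[55, 20, 52, 49]
[8, 2, 5, 444]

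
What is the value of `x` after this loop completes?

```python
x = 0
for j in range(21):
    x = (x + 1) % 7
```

Increment mod 7, 21 times = 0
`x` takes the values: 0 → 1 → 2 → 3 → 4 → 5 → 6 → 0 → 1 → 2 → 3 → 4 → 5 → 6 → 0 → 1 → 2 → 3 → 4 → 5 → 6 → 0

Answer: 0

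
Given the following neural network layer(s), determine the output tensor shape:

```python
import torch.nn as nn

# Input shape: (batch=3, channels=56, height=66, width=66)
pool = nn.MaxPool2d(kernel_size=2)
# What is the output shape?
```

Input: (3, 56, 66, 66) -> Output: (3, 56, 33, 33)

Answer: (3, 56, 33, 33)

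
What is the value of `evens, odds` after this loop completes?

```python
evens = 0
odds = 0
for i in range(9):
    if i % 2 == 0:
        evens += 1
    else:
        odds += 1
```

Count evens and odds in range(9)
`evens, odds` takes the values: (0, 0) → (1, 0) → (1, 1) → (2, 1) → (2, 2) → (3, 2) → (3, 3) → (4, 3) → (4, 4) → (5, 4)

Answer: 5, 4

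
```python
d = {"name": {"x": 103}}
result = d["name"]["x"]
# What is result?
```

Trace:
`d = {"name": {"x": 103}}` → d = {'name': {'x': 103}}
`result = d["name"]["x"]` → result = 103
So result = 103

Answer: 103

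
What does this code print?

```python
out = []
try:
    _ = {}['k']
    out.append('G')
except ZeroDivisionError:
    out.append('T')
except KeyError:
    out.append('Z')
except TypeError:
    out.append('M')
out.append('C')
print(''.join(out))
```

Execution trace: 'Z' (except KeyError) → 'C' (after the try/except). Output: ZC

Answer: ZC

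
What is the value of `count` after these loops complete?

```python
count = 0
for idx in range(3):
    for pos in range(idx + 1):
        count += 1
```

Triangle: 1 + 2 + ... + 3
`count` takes the values: 0 → 1 → 2 → 3 → 4 → 5 → 6

Answer: 6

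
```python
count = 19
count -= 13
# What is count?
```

Trace:
`count = 19` → count = 19
`count -= 13` → count = 6
So count = 6

Answer: 6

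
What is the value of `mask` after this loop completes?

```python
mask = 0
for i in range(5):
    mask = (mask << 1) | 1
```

Build 5 consecutive 1-bits: 0b11111
`mask` takes the values: 0 → 1 → 3 → 7 → 15 → 31

Answer: 31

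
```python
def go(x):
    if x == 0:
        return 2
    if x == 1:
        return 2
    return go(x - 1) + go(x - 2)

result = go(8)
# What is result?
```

Build up from base cases: go(0)=2, go(1)=2, go(2)=4, go(3)=6, go(4)=10, go(5)=16, go(6)=26, ..., go(8)=68

Answer: 68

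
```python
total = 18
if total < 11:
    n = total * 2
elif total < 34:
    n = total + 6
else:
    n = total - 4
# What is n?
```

Trace:
`total = 18` → total = 18
`if total < 11: ...` → total < 11 is False, total < 34 is True → n = 24
So n = 24

Answer: 24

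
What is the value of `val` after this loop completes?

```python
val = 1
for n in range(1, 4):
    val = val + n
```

Start at 1, add 1 through 3
`val` takes the values: 1 → 2 → 4 → 7

Answer: 7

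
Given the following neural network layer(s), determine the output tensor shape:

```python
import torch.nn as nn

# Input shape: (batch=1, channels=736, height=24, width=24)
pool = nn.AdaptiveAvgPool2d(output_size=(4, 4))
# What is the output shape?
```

Input: (1, 736, 24, 24) -> Output: (1, 736, 4, 4)

Answer: (1, 736, 4, 4)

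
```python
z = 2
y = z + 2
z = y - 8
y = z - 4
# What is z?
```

Trace:
`z = 2` → z = 2
`y = z + 2` → y = 4
`z = y - 8` → z = -4
`y = z - 4` → y = -8
So z = -4

Answer: -4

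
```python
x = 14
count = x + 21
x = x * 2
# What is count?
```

Trace:
`x = 14` → x = 14
`count = x + 21` → count = 35
`x = x * 2` → x = 28
So count = 35

Answer: 35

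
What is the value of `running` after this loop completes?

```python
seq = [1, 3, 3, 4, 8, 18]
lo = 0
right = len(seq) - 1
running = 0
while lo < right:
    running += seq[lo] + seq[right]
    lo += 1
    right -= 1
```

Sum of pairs from ends
`running` takes the values: 0 → 19 → 30 → 37

Answer: 37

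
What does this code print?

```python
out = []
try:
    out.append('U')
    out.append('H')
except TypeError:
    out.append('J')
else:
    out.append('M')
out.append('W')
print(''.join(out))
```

Execution trace: 'U' (try body) → 'H' (try body, no exception) → 'M' (else) → 'W' (after the try/except). Output: UHMW

Answer: UHMW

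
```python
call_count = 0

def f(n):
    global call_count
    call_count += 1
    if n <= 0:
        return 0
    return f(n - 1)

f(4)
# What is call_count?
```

Linear recursion stepping by 1: 5 calls from n=4 down to ≤0.

Answer: 5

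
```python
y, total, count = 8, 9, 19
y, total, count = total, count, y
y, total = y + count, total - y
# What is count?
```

Trace:
`y, total, count = 8, 9, 19` → y = 8; total = 9; count = 19
`y, total, count = total, count, y` → y = 9; total = 19; count = 8
`y, total = y + count, total - y` → y = 17; total = 10
So count = 8

Answer: 8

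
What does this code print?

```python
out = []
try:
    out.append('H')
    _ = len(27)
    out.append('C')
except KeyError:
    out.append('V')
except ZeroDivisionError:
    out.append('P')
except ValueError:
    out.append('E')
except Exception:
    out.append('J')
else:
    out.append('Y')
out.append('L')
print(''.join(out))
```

Execution trace: 'H' (try body) → 'J' (except Exception) → 'L' (after the try/except). Output: HJL

Answer: HJL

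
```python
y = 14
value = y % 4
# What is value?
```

Trace:
`y = 14` → y = 14
`value = y % 4` → value = 2
So value = 2

Answer: 2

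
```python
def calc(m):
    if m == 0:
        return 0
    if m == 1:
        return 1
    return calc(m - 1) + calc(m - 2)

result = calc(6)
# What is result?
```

Build up from base cases: calc(0)=0, calc(1)=1, calc(2)=1, calc(3)=2, calc(4)=3, calc(5)=5, calc(6)=8

Answer: 8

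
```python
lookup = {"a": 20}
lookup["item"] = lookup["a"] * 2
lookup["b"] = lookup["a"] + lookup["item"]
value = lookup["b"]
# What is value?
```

Trace:
`lookup = {"a": 20}` → lookup = {'a': 20}
`lookup["item"] = lookup["a"] * 2` → lookup = {'a': 20, 'item': 40}
`lookup["b"] = lookup["a"] + lookup["item"]` → lookup = {'a': 20, 'item': 40, 'b': 60}
`value = lookup["b"]` → value = 60
So value = 60

Answer: 60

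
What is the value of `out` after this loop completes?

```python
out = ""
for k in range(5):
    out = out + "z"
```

Repeat 'z' 5 times
`out` takes the values: "" → "z" → "zz" → "zzz" → "zzzz" → "zzzzz"

Answer: "zzzzz"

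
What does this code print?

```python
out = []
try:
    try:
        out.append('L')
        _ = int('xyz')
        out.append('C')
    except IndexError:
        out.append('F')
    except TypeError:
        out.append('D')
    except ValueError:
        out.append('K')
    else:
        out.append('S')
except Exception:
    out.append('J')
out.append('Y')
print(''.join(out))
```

Execution trace: 'L' (inner try body) → 'K' (inner except ValueError) → 'Y' (after the try/except). Output: LKY

Answer: LKY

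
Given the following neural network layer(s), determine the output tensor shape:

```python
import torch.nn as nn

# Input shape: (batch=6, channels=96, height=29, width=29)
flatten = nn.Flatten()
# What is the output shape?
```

Input: (6, 96, 29, 29) -> Output: (6, 80736)

Answer: (6, 80736)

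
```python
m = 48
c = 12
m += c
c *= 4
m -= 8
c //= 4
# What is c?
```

Trace:
`m = 48` → m = 48
`c = 12` → c = 12
`m += c` → m = 60
`c *= 4` → c = 48
`m -= 8` → m = 52
`c //= 4` → c = 12
So c = 12

Answer: 12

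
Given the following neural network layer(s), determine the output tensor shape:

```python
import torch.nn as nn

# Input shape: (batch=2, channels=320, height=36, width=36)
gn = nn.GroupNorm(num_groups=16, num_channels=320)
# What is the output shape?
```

Input: (2, 320, 36, 36) -> Output: (2, 320, 36, 36)

Answer: (2, 320, 36, 36)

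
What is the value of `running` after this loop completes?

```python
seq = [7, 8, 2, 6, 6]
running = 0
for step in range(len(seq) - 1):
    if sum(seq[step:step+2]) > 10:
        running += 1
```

Count windows with sum > 10
`running` takes the values: 0 → 1 → 2

Answer: 2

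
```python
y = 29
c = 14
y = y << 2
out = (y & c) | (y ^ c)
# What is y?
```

Trace:
`y = 29` → y = 29
`c = 14` → c = 14
`y = y << 2` → y = 116
`out = (y & c) | (y ^ c)` → out = 126
So y = 116

Answer: 116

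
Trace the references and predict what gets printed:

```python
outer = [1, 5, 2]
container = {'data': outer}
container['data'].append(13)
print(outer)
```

Key concept: dict holds reference to list.
Step by step:
`outer = [1, 5, 2]` → outer = [1, 5, 2]
`container = {'data': outer}` → container = {'data': [1, 5, 2]}
`container['data'].append(13)` → outer = [1, 5, 2, 13]; container = {'data': [1, 5, 2, 13]}
`print(outer)` → prints [1, 5, 2, 13]

Answer: [1, 5, 2, 13]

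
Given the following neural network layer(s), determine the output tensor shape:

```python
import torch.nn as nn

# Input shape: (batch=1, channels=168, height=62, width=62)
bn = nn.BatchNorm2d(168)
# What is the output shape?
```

Input: (1, 168, 62, 62) -> Output: (1, 168, 62, 62)

Answer: (1, 168, 62, 62)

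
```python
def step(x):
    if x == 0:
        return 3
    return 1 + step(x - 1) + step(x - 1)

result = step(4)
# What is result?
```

step(x) = 1 + 2·step(x-1), step(0)=3. Closed form: (3+1)·2^4 - 1 = 63.

Answer: 63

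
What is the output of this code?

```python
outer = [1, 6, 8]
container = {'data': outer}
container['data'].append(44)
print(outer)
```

Key concept: dict holds reference to list.
Step by step:
`outer = [1, 6, 8]` → outer = [1, 6, 8]
`container = {'data': outer}` → container = {'data': [1, 6, 8]}
`container['data'].append(44)` → outer = [1, 6, 8, 44]; container = {'data': [1, 6, 8, 44]}
`print(outer)` → prints [1, 6, 8, 44]

Answer: [1, 6, 8, 44]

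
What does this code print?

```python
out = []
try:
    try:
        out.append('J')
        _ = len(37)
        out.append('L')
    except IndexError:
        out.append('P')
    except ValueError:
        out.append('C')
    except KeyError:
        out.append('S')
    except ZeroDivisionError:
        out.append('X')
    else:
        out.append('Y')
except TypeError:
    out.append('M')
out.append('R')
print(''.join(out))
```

Execution trace: 'J' (try body) → 'M' (outer except TypeError) → 'R' (after the try/except). Output: JMR

Answer: JMR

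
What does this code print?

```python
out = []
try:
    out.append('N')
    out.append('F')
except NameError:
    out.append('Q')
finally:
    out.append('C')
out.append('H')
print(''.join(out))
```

Execution trace: 'N' (try body) → 'F' (try body, no exception) → 'C' (finally) → 'H' (after the try/except). Output: NFCH

Answer: NFCH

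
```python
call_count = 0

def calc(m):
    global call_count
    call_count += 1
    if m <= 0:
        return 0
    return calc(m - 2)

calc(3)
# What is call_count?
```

Linear recursion stepping by 2: 3 calls from m=3 down to ≤0.

Answer: 3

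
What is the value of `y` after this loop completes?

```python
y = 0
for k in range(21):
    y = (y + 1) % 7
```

Increment mod 7, 21 times = 0
`y` takes the values: 0 → 1 → 2 → 3 → 4 → 5 → 6 → 0 → 1 → 2 → 3 → 4 → 5 → 6 → 0 → 1 → 2 → 3 → 4 → 5 → 6 → 0

Answer: 0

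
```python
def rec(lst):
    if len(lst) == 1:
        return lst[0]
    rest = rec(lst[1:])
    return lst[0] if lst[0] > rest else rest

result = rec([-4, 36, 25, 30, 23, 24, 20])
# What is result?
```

Recursive max over [-4, 36, 25, 30, 23, 24, 20] = 36

Answer: 36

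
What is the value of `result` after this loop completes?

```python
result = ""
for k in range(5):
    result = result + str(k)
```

Concatenate digits 0 to 4
`result` takes the values: "" → "0" → "01" → "012" → "0123" → "01234"

Answer: "01234"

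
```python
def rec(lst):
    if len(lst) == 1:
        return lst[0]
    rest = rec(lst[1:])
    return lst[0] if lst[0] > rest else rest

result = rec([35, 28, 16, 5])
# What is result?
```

Recursive max over [35, 28, 16, 5] = 35

Answer: 35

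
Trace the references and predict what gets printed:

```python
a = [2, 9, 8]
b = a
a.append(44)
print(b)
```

Key concept: basic list aliasing.
Step by step:
`a = [2, 9, 8]` → a = [2, 9, 8]
`b = a` → b = [2, 9, 8] (same object as a)
`a.append(44)` → a = [2, 9, 8, 44] (same object as b); b = [2, 9, 8, 44] (same object as a)
`print(b)` → prints [2, 9, 8, 44]

Answer: [2, 9, 8, 44]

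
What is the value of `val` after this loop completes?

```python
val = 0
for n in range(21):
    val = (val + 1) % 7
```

Increment mod 7, 21 times = 0
`val` takes the values: 0 → 1 → 2 → 3 → 4 → 5 → 6 → 0 → 1 → 2 → 3 → 4 → 5 → 6 → 0 → 1 → 2 → 3 → 4 → 5 → 6 → 0

Answer: 0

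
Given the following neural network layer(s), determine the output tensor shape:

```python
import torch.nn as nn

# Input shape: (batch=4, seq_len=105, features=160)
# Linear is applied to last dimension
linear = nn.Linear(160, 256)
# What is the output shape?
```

Input: (4, 105, 160) -> Output: (4, 105, 256)

Answer: (4, 105, 256)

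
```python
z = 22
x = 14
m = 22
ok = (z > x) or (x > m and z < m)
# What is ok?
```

Trace:
`z = 22` → z = 22
`x = 14` → x = 14
`m = 22` → m = 22
`ok = (z > x) or (x > m and z < m)` → ok = True
So ok = True

Answer: True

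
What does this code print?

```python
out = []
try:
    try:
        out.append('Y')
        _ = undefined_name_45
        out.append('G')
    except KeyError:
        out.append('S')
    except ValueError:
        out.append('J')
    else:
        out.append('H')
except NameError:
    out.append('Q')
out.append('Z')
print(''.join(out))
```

Execution trace: 'Y' (try body) → 'Q' (outer except NameError) → 'Z' (after the try/except). Output: YQZ

Answer: YQZ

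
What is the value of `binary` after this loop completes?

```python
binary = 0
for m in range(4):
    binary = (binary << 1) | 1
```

Build 4 consecutive 1-bits: 0b1111
`binary` takes the values: 0 → 1 → 3 → 7 → 15

Answer: 15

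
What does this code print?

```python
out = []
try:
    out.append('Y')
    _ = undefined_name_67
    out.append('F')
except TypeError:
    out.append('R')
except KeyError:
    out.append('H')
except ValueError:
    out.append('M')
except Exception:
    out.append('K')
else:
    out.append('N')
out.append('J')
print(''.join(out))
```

Execution trace: 'Y' (try body) → 'K' (except Exception) → 'J' (after the try/except). Output: YKJ

Answer: YKJ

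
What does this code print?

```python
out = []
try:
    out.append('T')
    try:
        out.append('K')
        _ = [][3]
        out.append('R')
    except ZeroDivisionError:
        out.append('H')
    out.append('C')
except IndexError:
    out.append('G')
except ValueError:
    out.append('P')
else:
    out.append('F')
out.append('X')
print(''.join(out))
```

Execution trace: 'T' (try body) → 'K' (inner try body) → 'G' (except IndexError) → 'X' (after the try/except). Output: TKGX

Answer: TKGX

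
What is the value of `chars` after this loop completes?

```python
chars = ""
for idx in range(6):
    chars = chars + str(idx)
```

Concatenate digits 0 to 5
`chars` takes the values: "" → "0" → "01" → "012" → "0123" → "01234" → "012345"

Answer: "012345"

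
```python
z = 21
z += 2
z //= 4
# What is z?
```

Trace:
`z = 21` → z = 21
`z += 2` → z = 23
`z //= 4` → z = 5
So z = 5

Answer: 5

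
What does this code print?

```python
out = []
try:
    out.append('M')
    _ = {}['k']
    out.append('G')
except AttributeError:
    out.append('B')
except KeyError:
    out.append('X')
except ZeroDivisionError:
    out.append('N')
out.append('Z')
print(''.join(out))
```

Execution trace: 'M' (try body) → 'X' (except KeyError) → 'Z' (after the try/except). Output: MXZ

Answer: MXZ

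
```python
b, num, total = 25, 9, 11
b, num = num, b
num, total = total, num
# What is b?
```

Trace:
`b, num, total = 25, 9, 11` → b = 25; num = 9; total = 11
`b, num = num, b` → b = 9; num = 25
`num, total = total, num` → num = 11; total = 25
So b = 9

Answer: 9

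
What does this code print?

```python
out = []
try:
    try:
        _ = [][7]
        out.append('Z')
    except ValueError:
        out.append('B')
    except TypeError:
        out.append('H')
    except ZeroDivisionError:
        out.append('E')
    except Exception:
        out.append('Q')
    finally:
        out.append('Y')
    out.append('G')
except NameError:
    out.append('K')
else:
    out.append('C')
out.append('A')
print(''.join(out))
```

Execution trace: 'Q' (inner except Exception) → 'Y' (inner finally) → 'G' (try body, no exception) → 'C' (else) → 'A' (after the try/except). Output: QYGCA

Answer: QYGCA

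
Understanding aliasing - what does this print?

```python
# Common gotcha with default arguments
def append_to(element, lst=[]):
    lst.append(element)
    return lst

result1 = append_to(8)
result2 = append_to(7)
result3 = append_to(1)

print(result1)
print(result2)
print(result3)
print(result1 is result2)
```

Key concept: mutable default argument gotcha.
Step by step:
`result1 = append_to(8)` → result1 = [8]
`result2 = append_to(7)` → result1 = [8, 7] (same object as result2); result2 = [8, 7] (same object as result1)
`result3 = append_to(1)` → result1 = [8, 7, 1] (same object as result2, result3); result2 = [8, 7, 1] (same object as result1, result3); result3 = [8, 7, 1] (same object as result1, result2)
`print(result1)` → prints [8, 7, 1]
`print(result2)` → prints [8, 7, 1]
`print(result3)` → prints [8, 7, 1]
`print(result1 is result2)` → prints True

Answer:
[8, 7, 1]
[8, 7, 1]
[8, 7, 1]
True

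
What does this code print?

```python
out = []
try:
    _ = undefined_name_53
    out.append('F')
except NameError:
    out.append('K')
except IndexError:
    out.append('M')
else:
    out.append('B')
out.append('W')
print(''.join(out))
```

Execution trace: 'K' (except NameError) → 'W' (after the try/except). Output: KW

Answer: KW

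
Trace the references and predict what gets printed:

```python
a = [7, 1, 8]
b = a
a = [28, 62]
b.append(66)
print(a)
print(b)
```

Key concept: rebinding vs mutation: a is rebound to a new list, b still points at the original.
Step by step:
`a = [7, 1, 8]` → a = [7, 1, 8]
`b = a` → b = [7, 1, 8] (same object as a)
`a = [28, 62]` → a = [28, 62]
`b.append(66)` → b = [7, 1, 8, 66]
`print(a)` → prints [28, 62]
`print(b)` → prints [7, 1, 8, 66]

Answer:
[28, 62]
[7, 1, 8, 66]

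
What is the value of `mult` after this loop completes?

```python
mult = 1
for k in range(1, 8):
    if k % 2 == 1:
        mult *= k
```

Product of odd numbers 1 to 7
`mult` takes the values: 1 → 3 → 15 → 105

Answer: 105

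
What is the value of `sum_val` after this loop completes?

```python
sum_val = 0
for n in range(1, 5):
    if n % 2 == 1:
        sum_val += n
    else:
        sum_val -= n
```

Add odd, subtract even
`sum_val` takes the values: 0 → 1 → -1 → 2 → -2

Answer: -2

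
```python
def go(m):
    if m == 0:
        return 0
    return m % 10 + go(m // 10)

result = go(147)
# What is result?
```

Sum of digits of 147: 7 + 4 + 1 = 12

Answer: 12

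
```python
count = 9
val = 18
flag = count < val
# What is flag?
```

Trace:
`count = 9` → count = 9
`val = 18` → val = 18
`flag = count < val` → flag = True
So flag = True

Answer: True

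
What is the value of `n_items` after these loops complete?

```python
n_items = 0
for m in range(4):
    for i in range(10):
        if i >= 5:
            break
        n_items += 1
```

Inner breaks at 5, outer runs 4 times
`n_items` takes the values: 0 → 1 → 2 → 3 → 4 → 5 → 6 → 7 → 8 → 9 → 10 → 11 → 12 → 13 → 14 → 15 → 16 → 17 → 18 → 19 → 20

Answer: 20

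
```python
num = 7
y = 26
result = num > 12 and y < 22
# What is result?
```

Trace:
`num = 7` → num = 7
`y = 26` → y = 26
`result = num > 12 and y < 22` → result = False
So result = False

Answer: False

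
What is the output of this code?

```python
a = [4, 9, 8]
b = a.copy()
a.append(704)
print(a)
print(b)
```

Key concept: list.copy() creates independent copy.
Step by step:
`a = [4, 9, 8]` → a = [4, 9, 8]
`b = a.copy()` → b = [4, 9, 8]
`a.append(704)` → a = [4, 9, 8, 704]
`print(a)` → prints [4, 9, 8, 704]
`print(b)` → prints [4, 9, 8]

Answer:
[4, 9, 8, 704]
[4, 9, 8]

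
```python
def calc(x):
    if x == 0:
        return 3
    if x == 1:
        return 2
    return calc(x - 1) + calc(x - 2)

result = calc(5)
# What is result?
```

Build up from base cases: calc(0)=3, calc(1)=2, calc(2)=5, calc(3)=7, calc(4)=12, calc(5)=19

Answer: 19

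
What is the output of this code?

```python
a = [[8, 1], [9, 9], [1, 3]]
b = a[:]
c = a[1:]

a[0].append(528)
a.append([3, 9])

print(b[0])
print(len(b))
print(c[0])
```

Key concept: slice with nested mutation.
Step by step:
`a = [[8, 1], [9, 9], [1, 3]]` → a = [[8, 1], [9, 9], [1, 3]]
`b = a[:]` → b = [[8, 1], [9, 9], [1, 3]]
`c = a[1:]` → c = [[9, 9], [1, 3]]
`a[0].append(528)` → a = [[8, 1, 528], [9, 9], [1, 3]]; b = [[8, 1, 528], [9, 9], [1, 3]]
`a.append([3, 9])` → a = [[8, 1, 528], [9, 9], [1, 3], [3, 9]]
`print(b[0])` → prints [8, 1, 528]
`print(len(b))` → prints 3
`print(c[0])` → prints [9, 9]

Answer:
[8, 1, 528]
3
[9, 9]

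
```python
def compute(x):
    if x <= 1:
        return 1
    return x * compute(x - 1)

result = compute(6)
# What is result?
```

compute(6) = 6 * 5 * 4 * 3 * 2 * 1 = 720

Answer: 720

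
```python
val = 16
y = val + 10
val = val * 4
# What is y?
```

Trace:
`val = 16` → val = 16
`y = val + 10` → y = 26
`val = val * 4` → val = 64
So y = 26

Answer: 26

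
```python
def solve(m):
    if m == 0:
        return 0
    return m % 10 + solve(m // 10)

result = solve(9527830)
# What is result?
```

Sum of digits of 9527830: 0 + 3 + 8 + 7 + 2 + 5 + 9 = 34

Answer: 34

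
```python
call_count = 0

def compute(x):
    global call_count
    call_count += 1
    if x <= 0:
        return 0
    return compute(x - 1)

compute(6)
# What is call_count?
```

Linear recursion stepping by 1: 7 calls from x=6 down to ≤0.

Answer: 7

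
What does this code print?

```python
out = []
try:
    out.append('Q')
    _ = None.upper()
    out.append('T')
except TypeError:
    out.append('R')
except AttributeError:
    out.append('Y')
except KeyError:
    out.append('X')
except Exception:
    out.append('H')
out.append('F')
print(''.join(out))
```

Execution trace: 'Q' (try body) → 'Y' (except AttributeError) → 'F' (after the try/except). Output: QYF

Answer: QYF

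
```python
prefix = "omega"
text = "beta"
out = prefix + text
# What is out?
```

Trace:
`prefix = "omega"` → prefix = 'omega'
`text = "beta"` → text = 'beta'
`out = prefix + text` → out = 'omegabeta'
So out = 'omegabeta'

Answer: 'omegabeta'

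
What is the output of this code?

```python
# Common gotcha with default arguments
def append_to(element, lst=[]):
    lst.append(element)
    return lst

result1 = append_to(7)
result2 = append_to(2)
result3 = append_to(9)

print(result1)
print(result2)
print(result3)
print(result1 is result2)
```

Key concept: mutable default argument gotcha.
Step by step:
`result1 = append_to(7)` → result1 = [7]
`result2 = append_to(2)` → result1 = [7, 2] (same object as result2); result2 = [7, 2] (same object as result1)
`result3 = append_to(9)` → result1 = [7, 2, 9] (same object as result2, result3); result2 = [7, 2, 9] (same object as result1, result3); result3 = [7, 2, 9] (same object as result1, result2)
`print(result1)` → prints [7, 2, 9]
`print(result2)` → prints [7, 2, 9]
`print(result3)` → prints [7, 2, 9]
`print(result1 is result2)` → prints True

Answer:
[7, 2, 9]
[7, 2, 9]
[7, 2, 9]
True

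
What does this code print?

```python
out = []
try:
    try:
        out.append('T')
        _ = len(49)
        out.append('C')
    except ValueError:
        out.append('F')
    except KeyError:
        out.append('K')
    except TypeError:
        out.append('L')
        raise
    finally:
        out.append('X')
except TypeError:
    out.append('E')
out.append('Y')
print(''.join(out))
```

Execution trace: 'T' (inner try body) → 'L' (inner except TypeError) → 'X' (inner finally) → 'E' (outer except TypeError) → 'Y' (after the try/except). Output: TLXEY

Answer: TLXEY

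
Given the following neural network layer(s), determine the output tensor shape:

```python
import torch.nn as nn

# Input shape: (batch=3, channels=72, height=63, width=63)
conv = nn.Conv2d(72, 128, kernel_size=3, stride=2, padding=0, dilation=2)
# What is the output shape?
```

Input: (3, 72, 63, 63) -> Output: (3, 128, 30, 30)

Answer: (3, 128, 30, 30)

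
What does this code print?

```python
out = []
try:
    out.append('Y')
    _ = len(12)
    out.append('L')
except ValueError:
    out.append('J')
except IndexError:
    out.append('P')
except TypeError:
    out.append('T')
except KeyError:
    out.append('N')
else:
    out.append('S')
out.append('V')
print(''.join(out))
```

Execution trace: 'Y' (try body) → 'T' (except TypeError) → 'V' (after the try/except). Output: YTV

Answer: YTV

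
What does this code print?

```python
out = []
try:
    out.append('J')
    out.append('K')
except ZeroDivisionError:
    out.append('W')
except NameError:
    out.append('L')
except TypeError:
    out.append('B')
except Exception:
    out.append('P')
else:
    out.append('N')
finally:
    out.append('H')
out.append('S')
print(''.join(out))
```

Execution trace: 'J' (try body) → 'K' (try body, no exception) → 'N' (else) → 'H' (finally) → 'S' (after the try/except). Output: JKNHS

Answer: JKNHS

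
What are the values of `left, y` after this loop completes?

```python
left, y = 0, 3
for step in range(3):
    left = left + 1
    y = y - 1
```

left goes 0→3, y goes 3→0
`left, y` takes the values: (0, 3) → (1, 3) → (1, 2) → (2, 2) → (2, 1) → (3, 1) → (3, 0)

Answer: 3, 0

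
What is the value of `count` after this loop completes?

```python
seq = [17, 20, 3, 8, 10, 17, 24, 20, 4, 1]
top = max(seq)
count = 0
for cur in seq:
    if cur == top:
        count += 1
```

Count of max value 24 in [17, 20, 3, 8, 10, 17, 24, 20, 4, 1]
`count` takes the values: 0 → 1

Answer: 1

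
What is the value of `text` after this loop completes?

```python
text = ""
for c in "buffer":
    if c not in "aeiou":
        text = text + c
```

Remove vowels from 'buffer'
`text` takes the values: "" → "b" → "bf" → "bff" → "bffr"

Answer: "bffr"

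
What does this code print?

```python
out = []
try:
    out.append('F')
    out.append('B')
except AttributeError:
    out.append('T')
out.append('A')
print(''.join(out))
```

Execution trace: 'F' (try body) → 'B' (try body, no exception) → 'A' (after the try/except). Output: FBA

Answer: FBA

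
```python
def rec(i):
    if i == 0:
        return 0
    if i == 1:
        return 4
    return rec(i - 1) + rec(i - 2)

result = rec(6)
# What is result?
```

Build up from base cases: rec(0)=0, rec(1)=4, rec(2)=4, rec(3)=8, rec(4)=12, rec(5)=20, rec(6)=32

Answer: 32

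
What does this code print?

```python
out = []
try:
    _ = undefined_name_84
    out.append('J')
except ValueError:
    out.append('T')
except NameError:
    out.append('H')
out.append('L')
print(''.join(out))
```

Execution trace: 'H' (except NameError) → 'L' (after the try/except). Output: HL

Answer: HL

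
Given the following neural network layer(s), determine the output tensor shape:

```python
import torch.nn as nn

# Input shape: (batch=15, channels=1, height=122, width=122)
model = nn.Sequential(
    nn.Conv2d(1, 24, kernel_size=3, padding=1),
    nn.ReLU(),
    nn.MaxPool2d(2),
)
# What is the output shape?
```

Input: (15, 1, 122, 122) -> after Conv2d: (15, 24, 122, 122) -> after ReLU: (15, 24, 122, 122) -> Output: (15, 24, 61, 61)

Answer: (15, 24, 61, 61)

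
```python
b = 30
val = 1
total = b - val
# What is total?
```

Trace:
`b = 30` → b = 30
`val = 1` → val = 1
`total = b - val` → total = 29
So total = 29

Answer: 29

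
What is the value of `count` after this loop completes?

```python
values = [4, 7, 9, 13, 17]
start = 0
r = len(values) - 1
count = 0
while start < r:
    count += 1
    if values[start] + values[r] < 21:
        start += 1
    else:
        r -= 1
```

Steps to find pair summing to 21
`count` takes the values: 0 → 1 → 2 → 3 → 4

Answer: 4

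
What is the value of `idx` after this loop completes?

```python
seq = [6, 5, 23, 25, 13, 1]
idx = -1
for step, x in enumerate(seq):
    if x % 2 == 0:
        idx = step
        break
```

First even number index in [6, 5, 23, 25, 13, 1]
`idx` takes the values: -1 → 0

Answer: 0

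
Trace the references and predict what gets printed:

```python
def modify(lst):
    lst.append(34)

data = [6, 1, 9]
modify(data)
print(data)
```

Key concept: function modifies passed list.
Step by step:
`data = [6, 1, 9]` → data = [6, 1, 9]
`modify(data)` → data = [6, 1, 9, 34]
`print(data)` → prints [6, 1, 9, 34]

Answer: [6, 1, 9, 34]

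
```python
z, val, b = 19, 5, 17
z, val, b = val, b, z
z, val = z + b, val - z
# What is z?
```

Trace:
`z, val, b = 19, 5, 17` → z = 19; val = 5; b = 17
`z, val, b = val, b, z` → z = 5; val = 17; b = 19
`z, val = z + b, val - z` → z = 24; val = 12
So z = 24

Answer: 24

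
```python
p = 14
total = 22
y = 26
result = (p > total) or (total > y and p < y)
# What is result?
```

Trace:
`p = 14` → p = 14
`total = 22` → total = 22
`y = 26` → y = 26
`result = (p > total) or (total > y and p < y)` → result = False
So result = False

Answer: False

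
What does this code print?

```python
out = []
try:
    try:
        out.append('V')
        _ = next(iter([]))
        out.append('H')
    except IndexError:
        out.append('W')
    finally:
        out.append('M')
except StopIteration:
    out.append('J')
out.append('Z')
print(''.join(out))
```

Execution trace: 'V' (try body) → 'M' (finally) → 'J' (outer except StopIteration) → 'Z' (after the try/except). Output: VMJZ

Answer: VMJZ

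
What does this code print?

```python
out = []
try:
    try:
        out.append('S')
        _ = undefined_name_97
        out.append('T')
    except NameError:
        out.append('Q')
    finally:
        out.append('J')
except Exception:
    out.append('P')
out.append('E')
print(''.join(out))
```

Execution trace: 'S' (inner try body) → 'Q' (inner except NameError) → 'J' (inner finally) → 'E' (after the try/except). Output: SQJE

Answer: SQJE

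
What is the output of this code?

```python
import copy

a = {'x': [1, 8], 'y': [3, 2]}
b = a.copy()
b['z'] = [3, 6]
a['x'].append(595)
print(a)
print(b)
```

Key concept: shallow copy of dict with mutable values.
Step by step:
`a = {'x': [1, 8], 'y': [3, 2]}` → a = {'x': [1, 8], 'y': [3, 2]}
`b = a.copy()` → b = {'x': [1, 8], 'y': [3, 2]}
`b['z'] = [3, 6]` → b = {'x': [1, 8], 'y': [3, 2], 'z': [3, 6]}
`a['x'].append(595)` → a = {'x': [1, 8, 595], 'y': [3, 2]}; b = {'x': [1, 8, 595], 'y': [3, 2], 'z': [3, 6]}
`print(a)` → prints {'x': [1, 8, 595], 'y': [3, 2]}
`print(b)` → prints {'x': [1, 8, 595], 'y': [3, 2], 'z': [3, 6]}

Answer:
{'x': [1, 8, 595], 'y': [3, 2]}
{'x': [1, 8, 595], 'y': [3, 2], 'z': [3, 6]}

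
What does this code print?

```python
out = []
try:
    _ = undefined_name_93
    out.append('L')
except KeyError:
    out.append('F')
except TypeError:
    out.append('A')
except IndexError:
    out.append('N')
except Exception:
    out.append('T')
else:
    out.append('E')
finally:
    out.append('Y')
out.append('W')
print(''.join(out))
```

Execution trace: 'T' (except Exception) → 'Y' (finally) → 'W' (after the try/except). Output: TYW

Answer: TYW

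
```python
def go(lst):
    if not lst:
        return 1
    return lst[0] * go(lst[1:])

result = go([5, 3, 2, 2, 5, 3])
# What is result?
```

Product over [5, 3, 2, 2, 5, 3] = 5 * 3 * 2 * 2 * 5 * 3 = 900

Answer: 900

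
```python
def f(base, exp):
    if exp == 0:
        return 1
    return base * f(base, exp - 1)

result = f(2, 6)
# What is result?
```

f(2, 6) = 2 * 2 * 2 * 2 * 2 * 2 = 64

Answer: 64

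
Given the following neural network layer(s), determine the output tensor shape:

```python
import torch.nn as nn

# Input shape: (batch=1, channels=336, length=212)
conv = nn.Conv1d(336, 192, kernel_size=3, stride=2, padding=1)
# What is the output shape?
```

Input: (1, 336, 212) -> Output: (1, 192, 106)

Answer: (1, 192, 106)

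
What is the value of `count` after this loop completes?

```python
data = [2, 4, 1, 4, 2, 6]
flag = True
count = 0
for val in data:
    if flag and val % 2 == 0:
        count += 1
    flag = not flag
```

Count even values at even positions
`count` takes the values: 0 → 1 → 2

Answer: 2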